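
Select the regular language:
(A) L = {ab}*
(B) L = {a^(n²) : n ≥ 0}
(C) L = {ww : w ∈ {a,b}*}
(A) {ab}*

(A) L = {ab}* is regular.

This can be recognized by a finite automaton (DFA/NFA).
Regular expressions like {ab}* define regular languages.

The other choices are not regular:
- {ww : w ∈ {a,b}*}: After pumping, the two halves no longer match
- {a^(n²) : n ≥ 0}: After pumping, length is no longer a perfect square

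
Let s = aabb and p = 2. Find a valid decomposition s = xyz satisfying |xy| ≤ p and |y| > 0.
x = 'a', y = 'a', z = 'bb'

For s = aabb and p = 2, one valid decomposition is:
- x = 'a' (length 1)
- y = 'a' (length 1)
- z = 'bb' (length 2)

Verification:
- xyz = 'a' + 'a' + 'bb' = aabb ✓
- |xy| = 2 ≤ 2 ✓
- |y| = 1 > 0 ✓

All pumping lemma constraints are satisfied.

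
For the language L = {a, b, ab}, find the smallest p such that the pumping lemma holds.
p = 3

For a finite language L, the pumping lemma holds vacuously if p > max|s| for s ∈ L.

The longest string in L = {a, b, ab} has length 2.
If p = 3, then no string s ∈ L has |s| ≥ p, so the condition is vacuously true.

The minimum pumping length is p = 3.

Why no smaller p works: for any p ≤ 2, the longest string s ∈ L has |s| = 2 ≥ p, so it would
have to be pumpable; but pumping up (i = 2, 3, ...) produces ever longer strings, which cannot all lie in the
finite language L. So the pumping property fails for every p ≤ 2.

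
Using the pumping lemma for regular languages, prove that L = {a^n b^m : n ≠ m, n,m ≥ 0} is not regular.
Assume for contradiction that L is regular, and let p ≥ 1 be the pumping length given by the pumping lemma.
Choose s = a^p b^(p + p!). Then s ∈ L because p ≠ p + p! (as p! ≥ 1), and |s| ≥ p.
By the pumping lemma, s = xyz for some x, y, z with |xy| ≤ p, |y| ≥ 1, and xy^i z ∈ L for every i ≥ 0.
Since |xy| ≤ p and the first p symbols of s are all a's, y = a^k for some k with 1 ≤ k ≤ p.
For every i ≥ 0, xy^i z = a^(p + (i − 1)k) b^(p + p!).

Because 1 ≤ k ≤ p, k divides p!. Let t = p!/k (a positive integer) and take i = t + 1.
Then the number of a's is p + tk = p + p!, which equals the number of b's.
So xy^(t+1) z = a^(p + p!) b^(p + p!) has equally many a's and b's and is NOT in L.

This contradicts the pumping lemma, which requires xy^i z ∈ L for all i ≥ 0.
Hence L = {a^n b^m : n ≠ m, n,m ≥ 0} is not regular. ∎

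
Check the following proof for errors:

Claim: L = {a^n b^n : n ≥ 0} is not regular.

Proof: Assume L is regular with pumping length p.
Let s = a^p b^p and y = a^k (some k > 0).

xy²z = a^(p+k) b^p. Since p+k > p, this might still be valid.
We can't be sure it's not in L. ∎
The proof is INCORRECT.

Error: The conclusion is wrong.
xy²z = a^(p+k) b^p is definitely NOT in L because the number of a's (p+k) ≠ number of b's (p).
The proof incorrectly doubts what is actually a valid contradiction.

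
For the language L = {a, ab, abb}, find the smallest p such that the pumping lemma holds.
p = 4

For a finite language L, the pumping lemma holds vacuously if p > max|s| for s ∈ L.

The longest string in L = {a, ab, abb} has length 3.
If p = 4, then no string s ∈ L has |s| ≥ p, so the condition is vacuously true.

The minimum pumping length is p = 4.

Why no smaller p works: for any p ≤ 3, the longest string s ∈ L has |s| = 3 ≥ p, so it would
have to be pumpable; but pumping up (i = 2, 3, ...) produces ever longer strings, which cannot all lie in the
finite language L. So the pumping property fails for every p ≤ 3.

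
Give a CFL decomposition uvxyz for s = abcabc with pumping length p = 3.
u='ab', v='c', x='a', y='b', z='c'

For s = abcabc with pumping length p = 3:

One valid decomposition:
- u = 'ab'
- v = 'c'
- x = 'a'
- y = 'b'
- z = 'c'

Verification:
- uvxyz = 'ab' + 'c' + 'a' + 'b' + 'c' = abcabc ✓
- |vxy| = |'cab'| = 3 ≤ 3 ✓
- |vy| = |'cb'| = 2 > 0 ✓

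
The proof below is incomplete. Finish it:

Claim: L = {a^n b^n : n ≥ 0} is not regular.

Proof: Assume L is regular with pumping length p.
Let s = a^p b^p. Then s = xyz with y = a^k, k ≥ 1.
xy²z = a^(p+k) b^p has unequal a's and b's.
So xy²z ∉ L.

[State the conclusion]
This contradicts the pumping lemma for regular languages,
which guarantees xy^i z ∈ L for all i ≥ 0.

Since our assumption that L is regular leads to a contradiction,
we conclude that L = {a^n b^n : n ≥ 0} is NOT regular. ∎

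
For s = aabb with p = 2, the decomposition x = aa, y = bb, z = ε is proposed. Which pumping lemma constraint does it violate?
Violated: |xy| ≤ p

The decomposition x = aa, y = bb, z = ε for s = aabb with p = 2
violates the constraint: |xy| ≤ p

|xy| = |aabb| = 4 > 2 = p. The decomposition puts too many characters in xy.

Pumping lemma constraints:
1. xyz = s (decomposition is valid)
2. |xy| ≤ p
3. |y| > 0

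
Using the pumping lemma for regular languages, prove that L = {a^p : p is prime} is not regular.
Assume for contradiction that L is regular, and let p ≥ 1 be the pumping length given by the pumping lemma.
Choose a prime q with q ≥ p (one exists because there are infinitely many primes) and let s = a^q. Then s ∈ L and |s| = q ≥ p.
By the pumping lemma, s = xyz for some x, y, z with |xy| ≤ p, |y| ≥ 1, and xy^i z ∈ L for every i ≥ 0.
Here y = a^k for some k with 1 ≤ k ≤ p, and xy^i z = a^(q + (i − 1)k) for every i ≥ 0.

Take i = q + 1: |xy^(q+1) z| = q + qk = q(k + 1).
Both factors satisfy q ≥ 2 and k + 1 ≥ 2, so q(k + 1) is composite, and xy^(q+1) z ∉ L.

This contradicts the pumping lemma, which requires xy^i z ∈ L for all i ≥ 0.
Hence L = {a^p : p is prime} is not regular. ∎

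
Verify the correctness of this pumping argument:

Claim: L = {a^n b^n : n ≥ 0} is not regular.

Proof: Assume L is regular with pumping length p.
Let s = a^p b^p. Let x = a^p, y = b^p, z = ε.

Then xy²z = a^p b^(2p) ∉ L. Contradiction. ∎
The proof is INCORRECT.

Error: The decomposition violates |xy| ≤ p.
With x = a^p and y = b^p, we have |xy| = 2p > p.
The pumping lemma requires |xy| ≤ p, so y must be within the first p characters.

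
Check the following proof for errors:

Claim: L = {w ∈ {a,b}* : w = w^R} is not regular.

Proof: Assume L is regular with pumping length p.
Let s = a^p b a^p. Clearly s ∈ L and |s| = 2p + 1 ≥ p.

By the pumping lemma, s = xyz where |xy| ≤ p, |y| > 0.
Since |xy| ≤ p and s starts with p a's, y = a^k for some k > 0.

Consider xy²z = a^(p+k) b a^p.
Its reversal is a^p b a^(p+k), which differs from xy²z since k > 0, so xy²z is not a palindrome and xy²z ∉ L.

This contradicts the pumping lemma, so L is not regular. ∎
The proof is correct.

This proof is valid because:
1. s = a^p b a^p is in L and is chosen in terms of p, so |s| ≥ p holds for every p
2. The decomposition analysis is correct: |xy| ≤ p forces y to lie inside the leading a's
3. The contradiction is valid: a^(p+k) b a^p has more a's before the b than after it, so it is not a palindrome
4. The conclusion follows logically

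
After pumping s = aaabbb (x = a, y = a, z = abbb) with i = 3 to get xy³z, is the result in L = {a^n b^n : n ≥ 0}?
No

xy³z = a · aaa · abbb = aaaaabbb.
aaaaabbb has 5 a's and 3 b's; 5 ≠ 3, so it is not in L.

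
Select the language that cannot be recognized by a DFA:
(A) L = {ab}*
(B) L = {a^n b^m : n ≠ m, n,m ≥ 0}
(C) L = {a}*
(B) {a^n b^m : n ≠ m, n,m ≥ 0}

(B) L = {a^n b^m : n ≠ m, n,m ≥ 0} is NOT regular.

The pumping lemma can be used to prove this:
After pumping a's, we can make n = m

The other languages are regular because they can be recognized by finite automata.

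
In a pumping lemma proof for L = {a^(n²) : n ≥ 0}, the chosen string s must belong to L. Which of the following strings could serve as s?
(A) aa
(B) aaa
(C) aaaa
(C) aaaa

The pumping lemma is applied to a string s that lies in L, so first check membership of each option:
- (A) aa has length 2, strictly between 1² = 1 and 2² = 4, so it is not in L ✗
- (B) aaa has length 3, strictly between 1² = 1 and 2² = 4, so it is not in L ✗
- (C) aaaa has length 4 = 2², a perfect square, so it is in L ✓

Only (C) aaaa is in L, so it is the only candidate that could play the role of s.
(In a complete proof one picks s in terms of the pumping length p so that |s| ≥ p is guaranteed; a fixed string like aaaa illustrates the shape of such an s.)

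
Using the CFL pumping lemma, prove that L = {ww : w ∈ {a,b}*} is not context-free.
Assume for contradiction that L is context-free, and let p ≥ 1 be the pumping length given by the pumping lemma for CFLs.
Choose s = a^p b^p a^p b^p. Then s ∈ L (take w = a^p b^p) and |s| = 4p ≥ p.
By the CFL pumping lemma, s = uvxyz for some u, v, x, y, z with |vxy| ≤ p, |vy| ≥ 1, and uv^i xy^i z ∈ L for every i ≥ 0.

Write s as four blocks A₁ B₁ A₂ B₂ with A₁ = A₂ = a^p and B₁ = B₂ = b^p. Since |vxy| ≤ p, the window vxy lies inside at most two adjacent blocks. Take i = 0 and let t = uxz, so |t| = 4p − |vy| with 1 ≤ |vy| ≤ p. If |t| is odd, t ∉ L immediately, so assume |vy| is even (hence |vy| ≥ 2) and |t|/2 = 2p − |vy|/2, which satisfies p ≤ |t|/2 ≤ 2p − 1.

Case 1 (vxy inside A₁B₁): t = a^(p−j) b^(p−l) a^p b^p with j + l = |vy|. The second half of t has length < 2p, so it is a suffix of the trailing a^p b^p and ends in b; the first half is a^(p−j) b^(p−l) a^((j+l)/2), which ends in a because (j+l)/2 ≥ 1. The halves differ, so t ∉ L.

Case 2 (vxy inside B₁A₂, straddling the middle): t = a^p b^(p−j) a^(p−l) b^p with j + l = |vy|. If t = ww, then w is a prefix of t of length ≥ p, so w begins with a^p; and w is a suffix of t of length ≥ p, so w ends with b^p. That forces |w| ≥ 2p, contradicting |w| = |t|/2 ≤ 2p − 1. So t ∉ L.

Case 3 (vxy inside A₂B₂): t = a^p b^p a^(p−j) b^(p−l) with j + l = |vy|. The first half of t is a prefix of a^p b^p, so it begins with a; the second half is b^((j+l)/2) a^(p−j) b^(p−l), which begins with b. The halves differ, so t ∉ L.

In every case uv⁰xy⁰z = uxz ∉ L.

This contradicts the CFL pumping lemma, which requires uv^i xy^i z ∈ L for all i ≥ 0.
Hence L = {ww : w ∈ {a,b}*} is not context-free. ∎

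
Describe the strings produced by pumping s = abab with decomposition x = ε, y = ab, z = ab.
{xy^i z : i ≥ 0} = {(ab)^(i+1) : i ≥ 0} = {ab, abab, ababab, ...}

With x = ε, y = ab, z = ab: Pumping 'ab' gives strings of alternating a's and b's.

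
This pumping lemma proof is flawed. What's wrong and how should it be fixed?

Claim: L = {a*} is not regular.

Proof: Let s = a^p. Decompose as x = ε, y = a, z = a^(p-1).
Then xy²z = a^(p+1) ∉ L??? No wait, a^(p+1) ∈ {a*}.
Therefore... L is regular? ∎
Error: The proof attempts to show a*  is not regular, but a* IS regular!

Correction: a* is a regular language (recognized by a simple DFA with one accepting state and self-loop on 'a'). The pumping lemma can only prove non-regularity, not regularity. For regular languages, pumping always works.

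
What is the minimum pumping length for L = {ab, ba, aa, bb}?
p = 3

For a finite language L, the pumping lemma holds vacuously if p > max|s| for s ∈ L.

The longest string in L = {ab, ba, aa, bb} has length 2.
If p = 3, then no string s ∈ L has |s| ≥ p, so the condition is vacuously true.

The minimum pumping length is p = 3.

Why no smaller p works: for any p ≤ 2, the longest string s ∈ L has |s| = 2 ≥ p, so it would
have to be pumpable; but pumping up (i = 2, 3, ...) produces ever longer strings, which cannot all lie in the
finite language L. So the pumping property fails for every p ≤ 2.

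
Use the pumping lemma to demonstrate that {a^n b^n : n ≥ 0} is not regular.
Assume for contradiction that L is regular, and let p ≥ 1 be the pumping length given by the pumping lemma.
Choose s = a^p b^p. Then s ∈ L and |s| = 2p ≥ p.
By the pumping lemma, s = xyz for some x, y, z with |xy| ≤ p, |y| ≥ 1, and xy^i z ∈ L for every i ≥ 0.
Since |xy| ≤ p and the first p symbols of s are all a's, we must have y = a^k for some k with 1 ≤ k ≤ p.

Take i = 2: xy²z = a^(p + k) b^p.
This string has p + k a's but p b's, and p + k > p because k ≥ 1. So xy²z ∉ L.

This contradicts the pumping lemma, which requires xy^i z ∈ L for all i ≥ 0.
Hence L = {a^n b^n : n ≥ 0} is not regular. ∎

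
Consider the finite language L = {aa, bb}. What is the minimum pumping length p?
p = 3

For a finite language L, the pumping lemma holds vacuously if p > max|s| for s ∈ L.

The longest string in L = {aa, bb} has length 2.
If p = 3, then no string s ∈ L has |s| ≥ p, so the condition is vacuously true.

The minimum pumping length is p = 3.

Why no smaller p works: for any p ≤ 2, the longest string s ∈ L has |s| = 2 ≥ p, so it would
have to be pumpable; but pumping up (i = 2, 3, ...) produces ever longer strings, which cannot all lie in the
finite language L. So the pumping property fails for every p ≤ 2.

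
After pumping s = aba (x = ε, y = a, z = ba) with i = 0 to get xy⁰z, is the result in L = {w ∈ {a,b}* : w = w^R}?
No

xy⁰z = ε · ε · ba = ba.
ba reversed is ab ≠ ba, so it is not a palindrome and is not in L.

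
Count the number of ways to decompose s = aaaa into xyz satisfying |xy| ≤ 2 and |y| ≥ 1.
3

For s = 'aaaa' with pumping length p = 2:

Constraints: |xy| ≤ 2, |y| > 0

Valid decompositions (|xy| ≤ p, |y| ≥ 1):
  • x='', y='a', z='aaa'
  • x='a', y='a', z='aa'
  • x='', y='aa', z='aa'

Total count: 3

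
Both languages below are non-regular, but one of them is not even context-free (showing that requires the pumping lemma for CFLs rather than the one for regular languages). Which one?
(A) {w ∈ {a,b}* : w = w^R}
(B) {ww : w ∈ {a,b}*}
(B) {ww : w ∈ {a,b}*}

(B) {ww : w ∈ {a,b}*} requires the CFL pumping lemma.

- {w ∈ {a,b}* : w = w^R} is context-free (but not regular)
  • Can be shown non-regular with the regular pumping lemma
  • After pumping, the string is no longer symmetric

- {ww : w ∈ {a,b}*} is NOT context-free
  • Requires the CFL pumping lemma to prove
  • Even a PDA cannot compare two arbitrary halves symbol by symbol; CFL pumping on a^p b^p a^p b^p fails

The CFL pumping lemma is "stronger" in that it can prove non-membership
in the larger class of context-free languages.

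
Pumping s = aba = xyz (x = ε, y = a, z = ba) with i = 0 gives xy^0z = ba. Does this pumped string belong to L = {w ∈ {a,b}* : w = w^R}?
No

xy⁰z = ε · ε · ba = ba.
ba reversed is ab ≠ ba, so it is not a palindrome and is not in L.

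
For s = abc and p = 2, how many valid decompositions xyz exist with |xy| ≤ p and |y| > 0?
3

For s = 'abc' with pumping length p = 2:

Constraints: |xy| ≤ 2, |y| > 0

Valid decompositions (|xy| ≤ p, |y| ≥ 1):
  • x='', y='a', z='bc'
  • x='a', y='b', z='c'
  • x='', y='ab', z='c'

Total count: 3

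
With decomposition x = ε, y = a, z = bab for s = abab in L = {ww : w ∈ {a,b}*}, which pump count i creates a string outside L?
i = 2

xy²z = ε · aa · bab = aabab; aabab has odd length 5, so it cannot be written as ww and is not in L.
(Other choices also work, e.g. i = 0, 3; only i = 1 is guaranteed to stay in L since xy¹z = s.)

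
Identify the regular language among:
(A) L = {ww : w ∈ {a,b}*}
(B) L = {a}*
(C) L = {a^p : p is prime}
(B) {a}*

(B) L = {a}* is regular.

This can be recognized by a finite automaton (DFA/NFA).
Regular expressions like {a}* define regular languages.

The other choices are not regular:
- {ww : w ∈ {a,b}*}: After pumping, the two halves no longer match
- {a^p : p is prime}: After pumping, the length becomes composite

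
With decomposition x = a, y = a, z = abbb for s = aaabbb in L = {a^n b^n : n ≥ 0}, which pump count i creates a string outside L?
i = 2

xy²z = a · aa · abbb = aaaabbb; aaaabbb has 4 a's and 3 b's; 4 ≠ 3, so it is not in L.
(Other choices also work, e.g. i = 0, 3; only i = 1 is guaranteed to stay in L since xy¹z = s.)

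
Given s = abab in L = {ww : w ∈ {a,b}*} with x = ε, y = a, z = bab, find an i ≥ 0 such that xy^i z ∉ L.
i = 3

xy³z = ε · aaa · bab = aaabab; aaabab has length 6; its halves are aaa and bab, which differ, so it is not in L.
(Other choices also work, e.g. i = 0, 2; only i = 1 is guaranteed to stay in L since xy¹z = s.)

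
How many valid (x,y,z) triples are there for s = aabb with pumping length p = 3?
6

For s = 'aabb' with pumping length p = 3:

Constraints: |xy| ≤ 3, |y| > 0

Valid decompositions (|xy| ≤ p, |y| ≥ 1):
  • x='', y='a', z='abb'
  • x='a', y='a', z='bb'
  • x='', y='aa', z='bb'
  • x='aa', y='b', z='b'
  • x='a', y='ab', z='b'
  • x='', y='aab', z='b'

Total count: 6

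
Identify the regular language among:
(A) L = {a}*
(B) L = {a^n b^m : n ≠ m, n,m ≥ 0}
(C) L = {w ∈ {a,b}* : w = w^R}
(A) {a}*

(A) L = {a}* is regular.

This can be recognized by a finite automaton (DFA/NFA).
Regular expressions like {a}* define regular languages.

The other choices are not regular:
- {a^n b^m : n ≠ m, n,m ≥ 0}: After pumping a's, we can make n = m
- {w ∈ {a,b}* : w = w^R}: After pumping, the string is no longer symmetric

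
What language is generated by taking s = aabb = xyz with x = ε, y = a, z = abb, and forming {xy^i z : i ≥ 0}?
{xy^i z : i ≥ 0} = {a^(i+1) b^2 : i ≥ 0} = {abb, aabb, aaabb, ...}

With x = ε, y = a, z = abb: Starting with aabb and pumping the first 'a' (z = abb keeps the second 'a'), we get strings with i+1 a's followed by 2 b's for i = 0, 1, 2, ...; note bb is not produced because z always contributes one a.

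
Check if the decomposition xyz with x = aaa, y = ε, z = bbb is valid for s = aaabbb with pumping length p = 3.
Violated: |y| > 0

The decomposition x = aaa, y = ε, z = bbb for s = aaabbb with p = 3
violates the constraint: |y| > 0

|y| = 0, but the pumping lemma requires |y| > 0 (y must be non-empty).

Pumping lemma constraints:
1. xyz = s (decomposition is valid)
2. |xy| ≤ p
3. |y| > 0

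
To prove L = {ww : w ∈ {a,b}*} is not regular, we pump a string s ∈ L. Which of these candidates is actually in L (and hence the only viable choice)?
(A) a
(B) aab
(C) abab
(C) abab

The pumping lemma is applied to a string s that lies in L, so first check membership of each option:
- (A) a has odd length 1, so it cannot be written as ww and is not in L ✗
- (B) aab has odd length 3, so it cannot be written as ww and is not in L ✗
- (C) abab splits into halves ab · ab, which are equal, so it is in L (w = ab) ✓

Only (C) abab is in L, so it is the only candidate that could play the role of s.
(In a complete proof one picks s in terms of the pumping length p so that |s| ≥ p is guaranteed; a fixed string like abab illustrates the shape of such an s.)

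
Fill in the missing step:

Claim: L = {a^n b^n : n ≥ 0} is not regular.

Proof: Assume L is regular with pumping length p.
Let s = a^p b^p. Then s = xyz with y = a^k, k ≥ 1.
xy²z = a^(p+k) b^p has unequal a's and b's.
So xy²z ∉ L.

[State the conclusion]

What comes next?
This contradicts the pumping lemma for regular languages,
which guarantees xy^i z ∈ L for all i ≥ 0.

Since our assumption that L is regular leads to a contradiction,
we conclude that L = {a^n b^n : n ≥ 0} is NOT regular. ∎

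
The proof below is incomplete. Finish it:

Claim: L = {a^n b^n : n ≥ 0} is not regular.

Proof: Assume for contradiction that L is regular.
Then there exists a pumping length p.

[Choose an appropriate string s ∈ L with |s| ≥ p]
s = a^p b^p

This string is in L (has equal a's and b's) and has length 2p ≥ p.
Any decomposition xyz with |xy| ≤ p means y consists only of a's,
so pumping will unbalance the counts.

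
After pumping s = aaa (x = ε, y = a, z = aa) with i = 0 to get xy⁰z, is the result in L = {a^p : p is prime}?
Yes

xy⁰z = ε · ε · aa = aa.
aa has length 2, which is prime, so it is in L.
(A single pumped string landing in L is not a contradiction by itself; a non-regularity proof needs some i for which xy^i z ∉ L, for every admissible decomposition.)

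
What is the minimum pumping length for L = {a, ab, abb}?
p = 4

For a finite language L, the pumping lemma holds vacuously if p > max|s| for s ∈ L.

The longest string in L = {a, ab, abb} has length 3.
If p = 4, then no string s ∈ L has |s| ≥ p, so the condition is vacuously true.

The minimum pumping length is p = 4.

Why no smaller p works: for any p ≤ 3, the longest string s ∈ L has |s| = 3 ≥ p, so it would
have to be pumpable; but pumping up (i = 2, 3, ...) produces ever longer strings, which cannot all lie in the
finite language L. So the pumping property fails for every p ≤ 3.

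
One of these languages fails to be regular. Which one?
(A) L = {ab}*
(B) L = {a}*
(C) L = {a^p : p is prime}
(C) {a^p : p is prime}

(C) L = {a^p : p is prime} is NOT regular.

The pumping lemma can be used to prove this:
After pumping, the length becomes composite

The other languages are regular because they can be recognized by finite automata.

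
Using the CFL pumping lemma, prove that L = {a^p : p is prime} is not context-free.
Assume for contradiction that L is context-free, and let p ≥ 1 be the pumping length given by the pumping lemma for CFLs.
Choose a prime q with q ≥ p and let s = a^q. Then s ∈ L and |s| = q ≥ p.
By the CFL pumping lemma, s = uvxyz for some u, v, x, y, z with |vxy| ≤ p, |vy| ≥ 1, and uv^i xy^i z ∈ L for every i ≥ 0.
All symbols are a's, so only lengths matter: let k = |vy|, with 1 ≤ k ≤ p. Then |uv^i xy^i z| = q + (i − 1)k.

Take i = q + 1: the length is q + qk = q(k + 1).
Both factors satisfy q ≥ 2 and k + 1 ≥ 2, so q(k + 1) is composite and uv^(q+1) xy^(q+1) z ∉ L.

This contradicts the CFL pumping lemma, which requires uv^i xy^i z ∈ L for all i ≥ 0.
Hence L = {a^p : p is prime} is not context-free. ∎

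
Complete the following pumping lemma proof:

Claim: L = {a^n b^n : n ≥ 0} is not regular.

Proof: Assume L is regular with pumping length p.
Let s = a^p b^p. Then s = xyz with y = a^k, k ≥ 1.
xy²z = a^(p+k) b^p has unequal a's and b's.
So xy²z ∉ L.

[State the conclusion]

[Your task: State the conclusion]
This contradicts the pumping lemma for regular languages,
which guarantees xy^i z ∈ L for all i ≥ 0.

Since our assumption that L is regular leads to a contradiction,
we conclude that L = {a^n b^n : n ≥ 0} is NOT regular. ∎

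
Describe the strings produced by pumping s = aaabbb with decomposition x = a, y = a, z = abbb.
{xy^i z : i ≥ 0} = {a^(2+i) b^3 : i ≥ 0} = {aabbb, aaabbb, aaaabbb, ...}

With x = a, y = a, z = abbb: Starting with aaabbb and pumping the second 'a', we get strings with 2+i a's followed by 3 b's for i = 0, 1, 2, ...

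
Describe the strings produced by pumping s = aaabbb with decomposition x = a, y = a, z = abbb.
{xy^i z : i ≥ 0} = {a^(2+i) b^3 : i ≥ 0} = {aabbb, aaabbb, aaaabbb, ...}

With x = a, y = a, z = abbb: Starting with aaabbb and pumping the second 'a', we get strings with 2+i a's followed by 3 b's for i = 0, 1, 2, ...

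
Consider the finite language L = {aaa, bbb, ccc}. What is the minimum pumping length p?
p = 4

For a finite language L, the pumping lemma holds vacuously if p > max|s| for s ∈ L.

The longest string in L = {aaa, bbb, ccc} has length 3.
If p = 4, then no string s ∈ L has |s| ≥ p, so the condition is vacuously true.

The minimum pumping length is p = 4.

Why no smaller p works: for any p ≤ 3, the longest string s ∈ L has |s| = 3 ≥ p, so it would
have to be pumpable; but pumping up (i = 2, 3, ...) produces ever longer strings, which cannot all lie in the
finite language L. So the pumping property fails for every p ≤ 3.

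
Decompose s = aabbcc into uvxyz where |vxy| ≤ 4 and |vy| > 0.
u='a', v='a', x='bb', y='c', z='c'

For s = aabbcc with pumping length p = 4:

One valid decomposition:
- u = 'a'
- v = 'a'
- x = 'bb'
- y = 'c'
- z = 'c'

Verification:
- uvxyz = 'a' + 'a' + 'bb' + 'c' + 'c' = aabbcc ✓
- |vxy| = |'abbc'| = 4 ≤ 4 ✓
- |vy| = |'ac'| = 2 > 0 ✓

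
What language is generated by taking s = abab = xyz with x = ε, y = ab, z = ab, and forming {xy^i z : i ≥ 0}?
{xy^i z : i ≥ 0} = {(ab)^(i+1) : i ≥ 0} = {ab, abab, ababab, ...}

With x = ε, y = ab, z = ab: Pumping 'ab' gives strings of alternating a's and b's.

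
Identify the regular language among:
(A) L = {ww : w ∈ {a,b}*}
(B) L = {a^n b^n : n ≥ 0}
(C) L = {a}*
(C) {a}*

(C) L = {a}* is regular.

This can be recognized by a finite automaton (DFA/NFA).
Regular expressions like {a}* define regular languages.

The other choices are not regular:
- {a^n b^n : n ≥ 0}: After pumping, the number of a's and b's become unequal
- {ww : w ∈ {a,b}*}: After pumping, the two halves no longer match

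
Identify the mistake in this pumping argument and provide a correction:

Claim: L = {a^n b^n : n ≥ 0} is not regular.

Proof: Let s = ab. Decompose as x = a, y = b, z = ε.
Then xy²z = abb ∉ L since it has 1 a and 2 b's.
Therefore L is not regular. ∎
Error: The string s = ab might be shorter than the pumping length p.

Correction: Choose s = a^p b^p to ensure |s| ≥ p. Also, the decomposition is wrong: with |xy| ≤ p, y cannot include b's when s starts with p a's.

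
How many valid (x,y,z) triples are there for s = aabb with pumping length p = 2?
3

For s = 'aabb' with pumping length p = 2:

Constraints: |xy| ≤ 2, |y| > 0

Valid decompositions (|xy| ≤ p, |y| ≥ 1):
  • x='', y='a', z='abb'
  • x='a', y='a', z='bb'
  • x='', y='aa', z='bb'

Total count: 3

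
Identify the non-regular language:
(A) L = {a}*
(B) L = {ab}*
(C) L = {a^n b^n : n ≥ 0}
(C) {a^n b^n : n ≥ 0}

(C) L = {a^n b^n : n ≥ 0} is NOT regular.

The pumping lemma can be used to prove this:
After pumping, the number of a's and b's become unequal

The other languages are regular because they can be recognized by finite automata.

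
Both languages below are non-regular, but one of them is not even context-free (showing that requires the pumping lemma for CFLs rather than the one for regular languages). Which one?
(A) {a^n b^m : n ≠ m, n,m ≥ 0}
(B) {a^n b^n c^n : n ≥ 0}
(B) {a^n b^n c^n : n ≥ 0}

(B) {a^n b^n c^n : n ≥ 0} requires the CFL pumping lemma.

- {a^n b^m : n ≠ m, n,m ≥ 0} is context-free (but not regular)
  • Can be shown non-regular with the regular pumping lemma
  • After pumping a's, we can make n = m

- {a^n b^n c^n : n ≥ 0} is NOT context-free
  • Requires the CFL pumping lemma to prove
  • Cannot maintain three equal counts simultaneously

The CFL pumping lemma is "stronger" in that it can prove non-membership
in the larger class of context-free languages.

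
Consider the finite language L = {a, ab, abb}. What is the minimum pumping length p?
p = 4

For a finite language L, the pumping lemma holds vacuously if p > max|s| for s ∈ L.

The longest string in L = {a, ab, abb} has length 3.
If p = 4, then no string s ∈ L has |s| ≥ p, so the condition is vacuously true.

The minimum pumping length is p = 4.

Why no smaller p works: for any p ≤ 3, the longest string s ∈ L has |s| = 3 ≥ p, so it would
have to be pumpable; but pumping up (i = 2, 3, ...) produces ever longer strings, which cannot all lie in the
finite language L. So the pumping property fails for every p ≤ 3.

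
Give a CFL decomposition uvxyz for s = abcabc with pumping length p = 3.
u='ab', v='c', x='a', y='b', z='c'

For s = abcabc with pumping length p = 3:

One valid decomposition:
- u = 'ab'
- v = 'c'
- x = 'a'
- y = 'b'
- z = 'c'

Verification:
- uvxyz = 'ab' + 'c' + 'a' + 'b' + 'c' = abcabc ✓
- |vxy| = |'cab'| = 3 ≤ 3 ✓
- |vy| = |'cb'| = 2 > 0 ✓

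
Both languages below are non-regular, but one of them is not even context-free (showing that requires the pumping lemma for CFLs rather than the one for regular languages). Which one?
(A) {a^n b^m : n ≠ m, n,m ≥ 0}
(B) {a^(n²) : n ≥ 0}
(B) {a^(n²) : n ≥ 0}

(B) {a^(n²) : n ≥ 0} requires the CFL pumping lemma.

- {a^n b^m : n ≠ m, n,m ≥ 0} is context-free (but not regular)
  • Can be shown non-regular with the regular pumping lemma
  • After pumping a's, we can make n = m

- {a^(n²) : n ≥ 0} is NOT context-free
  • Requires the CFL pumping lemma to prove
  • Gaps between squares grow unboundedly

The CFL pumping lemma is "stronger" in that it can prove non-membership
in the larger class of context-free languages.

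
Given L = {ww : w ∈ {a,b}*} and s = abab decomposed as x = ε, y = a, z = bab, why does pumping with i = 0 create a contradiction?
xy⁰z = bab ∉ L

Pumping with i = 0 replaces y = a by y⁰ = ε:
- Original: s = xyz = abab; abab splits into halves ab · ab, which are equal, so it is in L (w = ab)
- Pumped: xy⁰z = ε · ε · bab = bab
- bab has odd length 3, so it cannot be written as ww and is not in L

The pumping lemma would require xy⁰z ∈ L, so this decomposition yields a contradiction.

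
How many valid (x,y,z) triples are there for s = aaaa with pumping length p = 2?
3

For s = 'aaaa' with pumping length p = 2:

Constraints: |xy| ≤ 2, |y| > 0

Valid decompositions (|xy| ≤ p, |y| ≥ 1):
  • x='', y='a', z='aaa'
  • x='a', y='a', z='aa'
  • x='', y='aa', z='aa'

Total count: 3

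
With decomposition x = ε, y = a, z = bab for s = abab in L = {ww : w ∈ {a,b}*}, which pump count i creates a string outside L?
i = 2

xy²z = ε · aa · bab = aabab; aabab has odd length 5, so it cannot be written as ww and is not in L.
(Other choices also work, e.g. i = 0, 3; only i = 1 is guaranteed to stay in L since xy¹z = s.)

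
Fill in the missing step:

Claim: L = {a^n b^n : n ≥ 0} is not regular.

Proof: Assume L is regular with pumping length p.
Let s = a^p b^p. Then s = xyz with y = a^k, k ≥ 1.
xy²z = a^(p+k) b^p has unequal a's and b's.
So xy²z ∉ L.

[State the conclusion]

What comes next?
This contradicts the pumping lemma for regular languages,
which guarantees xy^i z ∈ L for all i ≥ 0.

Since our assumption that L is regular leads to a contradiction,
we conclude that L = {a^n b^n : n ≥ 0} is NOT regular. ∎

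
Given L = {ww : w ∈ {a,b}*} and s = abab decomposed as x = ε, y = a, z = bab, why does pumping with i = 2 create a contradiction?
xy²z = aabab ∉ L

Pumping with i = 2 replaces y = a by y² = aa:
- Original: s = xyz = abab; abab splits into halves ab · ab, which are equal, so it is in L (w = ab)
- Pumped: xy²z = ε · aa · bab = aabab
- aabab has odd length 5, so it cannot be written as ww and is not in L

The pumping lemma would require xy²z ∈ L, so this decomposition yields a contradiction.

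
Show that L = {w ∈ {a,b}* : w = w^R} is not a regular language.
Assume for contradiction that L is regular, and let p ≥ 1 be the pumping length given by the pumping lemma.
Choose s = a^p b a^p. Then s ∈ L (it reads the same in both directions) and |s| = 2p + 1 ≥ p.
By the pumping lemma, s = xyz for some x, y, z with |xy| ≤ p, |y| ≥ 1, and xy^i z ∈ L for every i ≥ 0.
Since |xy| ≤ p and the first p symbols of s are all a's, y = a^k for some k with 1 ≤ k ≤ p.

Take i = 2: xy²z = a^(p + k) b a^p.
Its reversal is a^p b a^(p + k). These differ because the block of a's before the unique b has length p + k in one and p in the other, and p + k ≠ p since k ≥ 1. So xy²z is not a palindrome, i.e. xy²z ∉ L.

This contradicts the pumping lemma, which requires xy^i z ∈ L for all i ≥ 0.
Hence L = {w ∈ {a,b}* : w = w^R} is not regular. ∎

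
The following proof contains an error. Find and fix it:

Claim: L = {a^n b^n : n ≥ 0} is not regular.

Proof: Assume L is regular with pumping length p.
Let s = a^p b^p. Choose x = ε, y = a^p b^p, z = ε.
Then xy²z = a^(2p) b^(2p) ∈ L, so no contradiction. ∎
Error: The decomposition violates |xy| ≤ p. With y = a^p b^p, |xy| = |y| = 2p > p. (The proof also miscomputes xy²z, which would be a^p b^p a^p b^p rather than a^(2p) b^(2p), and it wrongly treats one harmless decomposition as settling the matter — the prover does not get to choose the decomposition.)

Correction: The pumping lemma requires |xy| ≤ p, and the argument must handle every decomposition satisfying |xy| ≤ p, |y| ≥ 1. Since s starts with p a's, any such y consists only of a's, say y = a^k with k ≥ 1. Then xy²z = a^(p+k) b^p has unequal numbers of a's and b's, so xy²z ∉ L — the required contradiction.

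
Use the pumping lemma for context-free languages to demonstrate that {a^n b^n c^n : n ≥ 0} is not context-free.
Assume for contradiction that L is context-free, and let p ≥ 1 be the pumping length given by the pumping lemma for CFLs.
Choose s = a^p b^p c^p. Then s ∈ L and |s| = 3p ≥ p.
By the CFL pumping lemma, s = uvxyz for some u, v, x, y, z with |vxy| ≤ p, |vy| ≥ 1, and uv^i xy^i z ∈ L for every i ≥ 0.

Because |vxy| ≤ p, the window vxy cannot contain both an a and a c: any substring of s containing both must include the entire block b^p plus at least one a and one c, so it has length ≥ p + 2 > p.
Hence at least one of the letters a, c does not occur in vy at all.

Take i = 0: the string uxz is obtained from s by deleting |vy| ≥ 1 symbols, so |uxz| = 3p − |vy| < 3p.
But the letter (a or c) that does not occur in vy still occurs exactly p times in uxz. Every string of L with exactly p copies of some letter is a^p b^p c^p, of length 3p. Since |uxz| < 3p, uxz ∉ L.

This contradicts the CFL pumping lemma, which requires uv^i xy^i z ∈ L for all i ≥ 0.
Hence L = {a^n b^n c^n : n ≥ 0} is not context-free. ∎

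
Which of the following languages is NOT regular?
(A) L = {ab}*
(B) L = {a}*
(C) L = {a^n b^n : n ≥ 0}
(C) {a^n b^n : n ≥ 0}

(C) L = {a^n b^n : n ≥ 0} is NOT regular.

The pumping lemma can be used to prove this:
After pumping, the number of a's and b's become unequal

The other languages are regular because they can be recognized by finite automata.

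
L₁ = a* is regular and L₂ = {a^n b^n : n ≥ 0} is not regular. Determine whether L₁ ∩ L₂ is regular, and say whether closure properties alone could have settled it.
Yes — L₁ ∩ L₂ is regular.

A string of a* contains no b's, and the only string of {a^n b^n} with no b's is ε (n = 0). So L₁ ∩ L₂ = {ε}, a finite language, which is regular.

Note that the bare facts "L₁ regular, L₂ non-regular" do not settle the question by themselves: the closure of regular languages under ∪, ∩, complement and difference applies only when BOTH operands are regular. With a non-regular operand the result can come out regular or non-regular depending on the specific languages, so one has to work out L₁ ∩ L₂ for this particular pair, as above.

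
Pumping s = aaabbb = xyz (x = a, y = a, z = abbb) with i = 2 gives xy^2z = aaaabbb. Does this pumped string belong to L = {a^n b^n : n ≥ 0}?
No

xy²z = a · aa · abbb = aaaabbb.
aaaabbb has 4 a's and 3 b's; 4 ≠ 3, so it is not in L.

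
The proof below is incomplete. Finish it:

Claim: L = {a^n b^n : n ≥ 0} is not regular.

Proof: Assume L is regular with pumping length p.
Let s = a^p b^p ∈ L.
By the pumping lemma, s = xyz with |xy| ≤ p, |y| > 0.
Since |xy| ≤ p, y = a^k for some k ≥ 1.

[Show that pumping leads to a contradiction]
Consider xy²z = a^(p+k) b^p.

Since k ≥ 1, we have p + k > p.
So xy²z has more a's than b's: (p+k) a's vs p b's.
This means xy²z ∉ L because a^n b^n requires equal counts.

This contradicts the pumping lemma which states xy²z ∈ L.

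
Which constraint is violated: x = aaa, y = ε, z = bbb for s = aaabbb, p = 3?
Violated: |y| > 0

The decomposition x = aaa, y = ε, z = bbb for s = aaabbb with p = 3
violates the constraint: |y| > 0

|y| = 0, but the pumping lemma requires |y| > 0 (y must be non-empty).

Pumping lemma constraints:
1. xyz = s (decomposition is valid)
2. |xy| ≤ p
3. |y| > 0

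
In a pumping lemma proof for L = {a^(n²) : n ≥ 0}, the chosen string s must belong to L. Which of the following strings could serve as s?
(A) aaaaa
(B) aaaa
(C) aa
(B) aaaa

The pumping lemma is applied to a string s that lies in L, so first check membership of each option:
- (A) aaaaa has length 5, strictly between 2² = 4 and 3² = 9, so it is not in L ✗
- (B) aaaa has length 4 = 2², a perfect square, so it is in L ✓
- (C) aa has length 2, strictly between 1² = 1 and 2² = 4, so it is not in L ✗

Only (B) aaaa is in L, so it is the only candidate that could play the role of s.
(In a complete proof one picks s in terms of the pumping length p so that |s| ≥ p is guaranteed; a fixed string like aaaa illustrates the shape of such an s.)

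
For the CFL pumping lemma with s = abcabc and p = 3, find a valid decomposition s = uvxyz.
u='ab', v='c', x='a', y='b', z='c'

For s = abcabc with pumping length p = 3:

One valid decomposition:
- u = 'ab'
- v = 'c'
- x = 'a'
- y = 'b'
- z = 'c'

Verification:
- uvxyz = 'ab' + 'c' + 'a' + 'b' + 'c' = abcabc ✓
- |vxy| = |'cab'| = 3 ≤ 3 ✓
- |vy| = |'cb'| = 2 > 0 ✓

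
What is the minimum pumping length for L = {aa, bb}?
p = 3

For a finite language L, the pumping lemma holds vacuously if p > max|s| for s ∈ L.

The longest string in L = {aa, bb} has length 2.
If p = 3, then no string s ∈ L has |s| ≥ p, so the condition is vacuously true.

The minimum pumping length is p = 3.

Why no smaller p works: for any p ≤ 2, the longest string s ∈ L has |s| = 2 ≥ p, so it would
have to be pumpable; but pumping up (i = 2, 3, ...) produces ever longer strings, which cannot all lie in the
finite language L. So the pumping property fails for every p ≤ 2.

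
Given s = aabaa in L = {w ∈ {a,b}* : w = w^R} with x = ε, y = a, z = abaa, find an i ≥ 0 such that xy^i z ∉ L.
i = 2

xy²z = ε · aa · abaa = aaabaa; aaabaa reversed is aabaaa ≠ aaabaa, so it is not a palindrome and is not in L.
(Other choices also work, e.g. i = 0, 3; only i = 1 is guaranteed to stay in L since xy¹z = s.)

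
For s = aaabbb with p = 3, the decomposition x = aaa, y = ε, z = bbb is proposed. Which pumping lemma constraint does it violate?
Violated: |y| > 0

The decomposition x = aaa, y = ε, z = bbb for s = aaabbb with p = 3
violates the constraint: |y| > 0

|y| = 0, but the pumping lemma requires |y| > 0 (y must be non-empty).

Pumping lemma constraints:
1. xyz = s (decomposition is valid)
2. |xy| ≤ p
3. |y| > 0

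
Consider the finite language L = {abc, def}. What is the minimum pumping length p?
p = 4

For a finite language L, the pumping lemma holds vacuously if p > max|s| for s ∈ L.

The longest string in L = {abc, def} has length 3.
If p = 4, then no string s ∈ L has |s| ≥ p, so the condition is vacuously true.

The minimum pumping length is p = 4.

Why no smaller p works: for any p ≤ 3, the longest string s ∈ L has |s| = 3 ≥ p, so it would
have to be pumpable; but pumping up (i = 2, 3, ...) produces ever longer strings, which cannot all lie in the
finite language L. So the pumping property fails for every p ≤ 3.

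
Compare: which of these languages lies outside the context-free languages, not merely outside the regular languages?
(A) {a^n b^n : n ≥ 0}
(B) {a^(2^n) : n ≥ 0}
(B) {a^(2^n) : n ≥ 0}

(B) {a^(2^n) : n ≥ 0} requires the CFL pumping lemma.

- {a^n b^n : n ≥ 0} is context-free (but not regular)
  • Can be shown non-regular with the regular pumping lemma
  • After pumping, the number of a's and b's become unequal

- {a^(2^n) : n ≥ 0} is NOT context-free
  • Requires the CFL pumping lemma to prove
  • Gaps between powers of 2 grow exponentially

The CFL pumping lemma is "stronger" in that it can prove non-membership
in the larger class of context-free languages.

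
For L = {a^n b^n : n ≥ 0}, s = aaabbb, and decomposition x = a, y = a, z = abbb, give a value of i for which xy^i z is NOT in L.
i = 3

xy³z = a · aaa · abbb = aaaaabbb; aaaaabbb has 5 a's and 3 b's; 5 ≠ 3, so it is not in L.
(Other choices also work, e.g. i = 0, 2; only i = 1 is guaranteed to stay in L since xy¹z = s.)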